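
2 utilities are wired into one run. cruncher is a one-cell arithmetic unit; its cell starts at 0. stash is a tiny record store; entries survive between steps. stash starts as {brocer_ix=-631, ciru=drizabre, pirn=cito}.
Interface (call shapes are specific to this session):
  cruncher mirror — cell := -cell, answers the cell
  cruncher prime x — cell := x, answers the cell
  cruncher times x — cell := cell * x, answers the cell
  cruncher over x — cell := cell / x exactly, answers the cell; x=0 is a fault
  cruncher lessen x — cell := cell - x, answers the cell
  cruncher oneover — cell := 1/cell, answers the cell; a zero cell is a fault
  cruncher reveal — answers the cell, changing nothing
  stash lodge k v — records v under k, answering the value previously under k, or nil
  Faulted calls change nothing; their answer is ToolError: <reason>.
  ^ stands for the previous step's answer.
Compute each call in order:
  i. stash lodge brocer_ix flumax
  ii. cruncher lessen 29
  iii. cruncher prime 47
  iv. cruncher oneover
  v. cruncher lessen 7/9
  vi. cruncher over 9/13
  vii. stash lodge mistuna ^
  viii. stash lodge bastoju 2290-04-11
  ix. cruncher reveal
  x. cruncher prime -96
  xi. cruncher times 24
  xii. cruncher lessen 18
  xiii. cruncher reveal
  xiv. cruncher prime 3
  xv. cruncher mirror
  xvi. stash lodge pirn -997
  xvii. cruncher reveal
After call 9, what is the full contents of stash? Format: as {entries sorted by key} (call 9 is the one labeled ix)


==> stash lodge(k→brocer_ix, v→flumax)
<== -631
==> cruncher lessen(x→29)
<== -29
==> cruncher prime(x→47)
<== 47
==> cruncher oneover()
<== 1/47
==> cruncher lessen(x→7/9)
<== -320/423
==> cruncher over(x→9/13)
<== -4160/3807
==> stash lodge(k→mistuna, v→^)
<== nil
==> stash lodge(k→bastoju, v→2290-04-11)
<== nil
==> cruncher reveal()
<== -4160/3807
==> cruncher prime(x→-96)
<== -96
==> cruncher times(x→24)
<== -2304
==> cruncher lessen(x→18)
<== -2322
==> cruncher reveal()
<== -2322
==> cruncher prime(x→3)
<== 3
==> cruncher mirror()
<== -3
==> stash lodge(k→pirn, v→-997)
<== cito
==> cruncher reveal()
<== -3

Answer: {bastoju=2290-04-11, brocer_ix=flumax, ciru=drizabre, mistuna=-4160/3807, pirn=cito}


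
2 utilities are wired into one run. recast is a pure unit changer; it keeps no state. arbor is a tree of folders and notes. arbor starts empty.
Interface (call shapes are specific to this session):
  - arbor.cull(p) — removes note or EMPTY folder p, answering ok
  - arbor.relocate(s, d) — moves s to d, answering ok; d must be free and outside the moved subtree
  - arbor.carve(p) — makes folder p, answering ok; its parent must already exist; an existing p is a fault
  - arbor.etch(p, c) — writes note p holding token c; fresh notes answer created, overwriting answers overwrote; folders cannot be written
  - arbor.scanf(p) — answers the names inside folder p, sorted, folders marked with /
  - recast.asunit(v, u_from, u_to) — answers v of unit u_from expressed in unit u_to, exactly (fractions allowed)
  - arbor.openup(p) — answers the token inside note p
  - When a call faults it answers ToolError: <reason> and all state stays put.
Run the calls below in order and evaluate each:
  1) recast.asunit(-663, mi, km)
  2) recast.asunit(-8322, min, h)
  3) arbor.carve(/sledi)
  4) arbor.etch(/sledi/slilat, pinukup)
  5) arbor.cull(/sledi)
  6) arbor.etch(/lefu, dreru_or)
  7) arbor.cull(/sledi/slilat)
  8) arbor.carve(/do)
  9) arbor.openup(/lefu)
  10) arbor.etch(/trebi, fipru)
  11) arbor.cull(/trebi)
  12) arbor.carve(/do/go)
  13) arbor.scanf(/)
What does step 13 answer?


[in] asunit v='-663' u_from='mi' u_to='km'
  -16671798/15625
[in] asunit v='-8322' u_from='min' u_to='h'
  -1387/10
[in] carve p='/sledi'
  ok
[in] etch p='/sledi/slilat' c='pinukup'
  created
[in] cull p='/sledi'
  ToolError: not empty
[in] etch p='/lefu' c='dreru_or'
  created
[in] cull p='/sledi/slilat'
  ok
[in] carve p='/do'
  ok
[in] openup p='/lefu'
  dreru_or
[in] etch p='/trebi' c='fipru'
  created
[in] cull p='/trebi'
  ok
[in] carve p='/do/go'
  ok
[in] scanf p='/'
  [do/, lefu, sledi/]

Answer: [do/, lefu, sledi/]


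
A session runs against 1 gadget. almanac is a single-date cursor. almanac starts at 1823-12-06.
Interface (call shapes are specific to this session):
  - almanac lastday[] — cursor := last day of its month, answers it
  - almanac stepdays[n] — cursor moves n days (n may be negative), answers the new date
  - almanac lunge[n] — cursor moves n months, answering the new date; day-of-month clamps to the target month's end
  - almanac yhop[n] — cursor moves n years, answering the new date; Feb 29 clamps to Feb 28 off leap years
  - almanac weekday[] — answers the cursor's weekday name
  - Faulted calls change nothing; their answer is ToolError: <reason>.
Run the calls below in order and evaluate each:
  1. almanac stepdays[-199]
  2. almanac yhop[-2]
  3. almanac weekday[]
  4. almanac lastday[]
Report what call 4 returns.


Answer: 1821-05-31

Derivation:
-- 1. almanac stepdays(n=-199) => 1823-05-21
-- 2. almanac yhop(n=-2) => 1821-05-21
-- 3. almanac weekday() => Monday
-- 4. almanac lastday() => 1821-05-31


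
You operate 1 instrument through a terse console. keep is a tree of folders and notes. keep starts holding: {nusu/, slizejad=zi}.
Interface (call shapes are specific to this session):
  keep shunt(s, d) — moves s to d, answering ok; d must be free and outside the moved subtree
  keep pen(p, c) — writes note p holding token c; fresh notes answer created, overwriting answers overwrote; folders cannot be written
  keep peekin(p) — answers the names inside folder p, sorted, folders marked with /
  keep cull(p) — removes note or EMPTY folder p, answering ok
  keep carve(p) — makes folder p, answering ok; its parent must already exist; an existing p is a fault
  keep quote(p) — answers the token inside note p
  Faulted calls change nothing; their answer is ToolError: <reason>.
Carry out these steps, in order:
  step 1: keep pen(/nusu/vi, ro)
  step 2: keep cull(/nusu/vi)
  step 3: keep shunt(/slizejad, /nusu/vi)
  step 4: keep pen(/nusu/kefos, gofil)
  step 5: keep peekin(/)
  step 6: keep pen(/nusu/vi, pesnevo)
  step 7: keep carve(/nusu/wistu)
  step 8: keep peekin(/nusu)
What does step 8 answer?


Answer: [kefos, vi, wistu/]

Derivation:
% 1. keep pen(p=/nusu/vi, c=ro) -> created
% 2. keep cull(p=/nusu/vi) -> ok
% 3. keep shunt(s=/slizejad, d=/nusu/vi) -> ok
% 4. keep pen(p=/nusu/kefos, c=gofil) -> created
% 5. keep peekin(p=/) -> [nusu/]
% 6. keep pen(p=/nusu/vi, c=pesnevo) -> overwrote
% 7. keep carve(p=/nusu/wistu) -> ok
% 8. keep peekin(p=/nusu) -> [kefos, vi, wistu/]


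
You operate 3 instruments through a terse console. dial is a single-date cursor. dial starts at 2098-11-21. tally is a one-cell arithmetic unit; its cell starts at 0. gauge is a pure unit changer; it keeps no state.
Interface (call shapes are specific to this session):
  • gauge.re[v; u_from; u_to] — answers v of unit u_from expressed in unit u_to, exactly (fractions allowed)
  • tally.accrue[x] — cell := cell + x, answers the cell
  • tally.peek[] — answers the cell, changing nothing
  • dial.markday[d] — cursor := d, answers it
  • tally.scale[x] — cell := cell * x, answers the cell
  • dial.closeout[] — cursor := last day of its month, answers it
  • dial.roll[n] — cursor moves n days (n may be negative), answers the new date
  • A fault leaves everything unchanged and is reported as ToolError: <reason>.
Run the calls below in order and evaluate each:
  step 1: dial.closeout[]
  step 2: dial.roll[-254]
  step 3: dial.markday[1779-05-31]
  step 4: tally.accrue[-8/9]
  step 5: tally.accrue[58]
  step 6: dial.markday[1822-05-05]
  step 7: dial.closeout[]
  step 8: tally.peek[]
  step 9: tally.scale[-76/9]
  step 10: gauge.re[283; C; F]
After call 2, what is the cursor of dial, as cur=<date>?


-- dial.closeout() == 2098-11-30
-- dial.roll(n='-254') == 2098-03-21
-- dial.markday(d='1779-05-31') == 1779-05-31
-- tally.accrue(x='-8/9') == -8/9
-- tally.accrue(x='58') == 514/9
-- dial.markday(d='1822-05-05') == 1822-05-05
-- dial.closeout() == 1822-05-31
-- tally.peek() == 514/9
-- tally.scale(x='-76/9') == -39064/81
-- gauge.re(v='283', u_from='C', u_to='F') == 2707/5

Answer: cur=2098-03-21


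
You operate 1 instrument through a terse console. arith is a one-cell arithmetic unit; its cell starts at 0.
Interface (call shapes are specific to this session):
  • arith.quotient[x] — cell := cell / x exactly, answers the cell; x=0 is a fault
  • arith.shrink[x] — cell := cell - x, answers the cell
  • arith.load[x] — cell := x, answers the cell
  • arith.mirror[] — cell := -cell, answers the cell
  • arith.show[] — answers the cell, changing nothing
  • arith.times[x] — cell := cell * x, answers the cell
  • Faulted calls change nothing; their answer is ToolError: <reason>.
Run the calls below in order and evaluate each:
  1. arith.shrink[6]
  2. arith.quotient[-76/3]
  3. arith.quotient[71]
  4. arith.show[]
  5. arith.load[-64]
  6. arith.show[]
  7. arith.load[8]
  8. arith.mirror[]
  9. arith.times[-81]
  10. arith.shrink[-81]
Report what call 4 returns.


Answer: 9/2698

Derivation:
Act: arith.shrink[x=6]
Obs: -6
Act: arith.quotient[x=-76/3]
Obs: 9/38
Act: arith.quotient[x=71]
Obs: 9/2698
Act: arith.show[]
Obs: 9/2698
Act: arith.load[x=-64]
Obs: -64
Act: arith.show[]
Obs: -64
Act: arith.load[x=8]
Obs: 8
Act: arith.mirror[]
Obs: -8
Act: arith.times[x=-81]
Obs: 648
Act: arith.shrink[x=-81]
Obs: 729


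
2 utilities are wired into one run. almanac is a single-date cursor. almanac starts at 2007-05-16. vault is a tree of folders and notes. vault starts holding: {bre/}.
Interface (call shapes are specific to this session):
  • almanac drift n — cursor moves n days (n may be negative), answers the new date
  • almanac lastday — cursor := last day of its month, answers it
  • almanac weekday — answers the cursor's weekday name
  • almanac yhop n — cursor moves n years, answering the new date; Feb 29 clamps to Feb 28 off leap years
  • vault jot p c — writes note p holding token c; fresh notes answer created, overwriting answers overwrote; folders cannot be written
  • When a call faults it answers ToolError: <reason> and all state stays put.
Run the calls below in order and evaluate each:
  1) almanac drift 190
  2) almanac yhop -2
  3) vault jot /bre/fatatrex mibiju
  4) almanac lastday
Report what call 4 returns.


// 1. almanac drift(n='190') == 2007-11-22
// 2. almanac yhop(n='-2') == 2005-11-22
// 3. vault jot(p='/bre/fatatrex', c='mibiju') == created
// 4. almanac lastday() == 2005-11-30

Answer: 2005-11-30


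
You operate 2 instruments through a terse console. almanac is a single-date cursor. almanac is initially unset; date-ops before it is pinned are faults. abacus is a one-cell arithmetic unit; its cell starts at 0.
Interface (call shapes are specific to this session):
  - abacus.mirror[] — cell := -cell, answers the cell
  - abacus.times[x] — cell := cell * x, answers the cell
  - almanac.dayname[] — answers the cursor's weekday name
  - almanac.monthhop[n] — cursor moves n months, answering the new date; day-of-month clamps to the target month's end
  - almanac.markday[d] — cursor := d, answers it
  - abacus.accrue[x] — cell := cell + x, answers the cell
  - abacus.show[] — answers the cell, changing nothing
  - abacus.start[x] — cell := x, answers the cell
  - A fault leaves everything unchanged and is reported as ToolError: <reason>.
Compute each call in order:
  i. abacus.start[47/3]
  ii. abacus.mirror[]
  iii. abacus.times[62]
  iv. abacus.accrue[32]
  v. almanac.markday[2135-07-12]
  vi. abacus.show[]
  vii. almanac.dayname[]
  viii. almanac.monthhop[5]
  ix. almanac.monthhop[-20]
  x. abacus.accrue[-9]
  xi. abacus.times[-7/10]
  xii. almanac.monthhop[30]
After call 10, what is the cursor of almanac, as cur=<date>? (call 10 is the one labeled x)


Act: abacus.start[47/3]
Obs: 47/3
Act: abacus.mirror[]
Obs: -47/3
Act: abacus.times[62]
Obs: -2914/3
Act: abacus.accrue[32]
Obs: -2818/3
Act: almanac.markday[2135-07-12]
Obs: 2135-07-12
Act: abacus.show[]
Obs: -2818/3
Act: almanac.dayname[]
Obs: Tuesday
Act: almanac.monthhop[5]
Obs: 2135-12-12
Act: almanac.monthhop[-20]
Obs: 2134-04-12
Act: abacus.accrue[-9]
Obs: -2845/3
Act: abacus.times[-7/10]
Obs: 3983/6
Act: almanac.monthhop[30]
Obs: 2136-10-12

Answer: cur=2134-04-12


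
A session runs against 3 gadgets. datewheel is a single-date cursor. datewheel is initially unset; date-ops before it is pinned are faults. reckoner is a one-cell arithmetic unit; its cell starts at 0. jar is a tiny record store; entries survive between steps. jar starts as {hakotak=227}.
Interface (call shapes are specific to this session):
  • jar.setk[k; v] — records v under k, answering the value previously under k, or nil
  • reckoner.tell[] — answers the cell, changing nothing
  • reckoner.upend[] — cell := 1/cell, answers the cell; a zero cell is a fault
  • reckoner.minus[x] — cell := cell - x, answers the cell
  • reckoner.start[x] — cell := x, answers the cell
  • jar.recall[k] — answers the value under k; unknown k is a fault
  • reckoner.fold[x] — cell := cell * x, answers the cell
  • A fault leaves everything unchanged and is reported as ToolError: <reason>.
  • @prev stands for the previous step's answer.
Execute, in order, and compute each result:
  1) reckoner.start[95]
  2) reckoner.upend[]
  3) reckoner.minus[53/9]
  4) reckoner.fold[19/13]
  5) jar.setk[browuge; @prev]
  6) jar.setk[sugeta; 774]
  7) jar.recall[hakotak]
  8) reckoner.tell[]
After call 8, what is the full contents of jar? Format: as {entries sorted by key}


Answer: {browuge=-5026/585, hakotak=227, sugeta=774}

Derivation:
-> reckoner.start(95)
<- 95
-> reckoner.upend()
<- 1/95
-> reckoner.minus(53/9)
<- -5026/855
-> reckoner.fold(19/13)
<- -5026/585
-> jar.setk(browuge, @prev)
<- nil
-> jar.setk(sugeta, 774)
<- nil
-> jar.recall(hakotak)
<- 227
-> reckoner.tell()
<- -5026/585


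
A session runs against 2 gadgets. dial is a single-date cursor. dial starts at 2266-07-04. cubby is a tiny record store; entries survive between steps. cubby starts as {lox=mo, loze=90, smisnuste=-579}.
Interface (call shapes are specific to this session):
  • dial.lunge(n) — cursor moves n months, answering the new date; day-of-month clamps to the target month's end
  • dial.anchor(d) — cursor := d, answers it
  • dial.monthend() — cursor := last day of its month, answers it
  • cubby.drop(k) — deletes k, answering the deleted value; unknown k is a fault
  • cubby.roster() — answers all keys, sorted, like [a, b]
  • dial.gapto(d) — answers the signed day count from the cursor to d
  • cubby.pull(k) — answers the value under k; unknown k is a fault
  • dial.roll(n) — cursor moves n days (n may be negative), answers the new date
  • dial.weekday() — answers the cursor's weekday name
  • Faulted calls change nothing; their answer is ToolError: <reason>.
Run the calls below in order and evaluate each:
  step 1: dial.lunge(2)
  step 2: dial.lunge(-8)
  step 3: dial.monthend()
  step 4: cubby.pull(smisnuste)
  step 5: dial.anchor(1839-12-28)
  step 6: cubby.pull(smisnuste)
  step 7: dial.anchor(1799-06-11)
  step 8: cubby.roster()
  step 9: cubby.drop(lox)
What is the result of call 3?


Answer: 2266-01-31

Derivation:
>>> dial.lunge n='2'
= 2266-09-04
>>> dial.lunge n='-8'
= 2266-01-04
>>> dial.monthend
= 2266-01-31
>>> cubby.pull k='smisnuste'
= -579
>>> dial.anchor d='1839-12-28'
= 1839-12-28
>>> cubby.pull k='smisnuste'
= -579
>>> dial.anchor d='1799-06-11'
= 1799-06-11
>>> cubby.roster
= [lox, loze, smisnuste]
>>> cubby.drop k='lox'
= mo


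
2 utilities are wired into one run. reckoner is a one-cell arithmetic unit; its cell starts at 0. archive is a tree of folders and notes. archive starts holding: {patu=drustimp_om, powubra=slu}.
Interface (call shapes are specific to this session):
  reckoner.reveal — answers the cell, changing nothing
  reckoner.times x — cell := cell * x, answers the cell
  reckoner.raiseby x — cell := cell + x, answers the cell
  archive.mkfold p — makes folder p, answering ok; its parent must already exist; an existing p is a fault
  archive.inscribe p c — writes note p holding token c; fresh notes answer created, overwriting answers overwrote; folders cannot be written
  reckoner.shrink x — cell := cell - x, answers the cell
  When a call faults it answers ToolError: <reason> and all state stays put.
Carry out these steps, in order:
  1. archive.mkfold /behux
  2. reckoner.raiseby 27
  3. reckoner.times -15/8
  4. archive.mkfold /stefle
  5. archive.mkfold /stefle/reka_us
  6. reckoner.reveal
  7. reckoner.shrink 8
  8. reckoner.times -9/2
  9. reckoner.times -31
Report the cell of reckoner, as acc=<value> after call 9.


Answer: acc=-130851/16

Derivation:
;; 1. mkfold(p→/behux) == ok
;; 2. raiseby(x→27) == 27
;; 3. times(x→-15/8) == -405/8
;; 4. mkfold(p→/stefle) == ok
;; 5. mkfold(p→/stefle/reka_us) == ok
;; 6. reveal() == -405/8
;; 7. shrink(x→8) == -469/8
;; 8. times(x→-9/2) == 4221/16
;; 9. times(x→-31) == -130851/16


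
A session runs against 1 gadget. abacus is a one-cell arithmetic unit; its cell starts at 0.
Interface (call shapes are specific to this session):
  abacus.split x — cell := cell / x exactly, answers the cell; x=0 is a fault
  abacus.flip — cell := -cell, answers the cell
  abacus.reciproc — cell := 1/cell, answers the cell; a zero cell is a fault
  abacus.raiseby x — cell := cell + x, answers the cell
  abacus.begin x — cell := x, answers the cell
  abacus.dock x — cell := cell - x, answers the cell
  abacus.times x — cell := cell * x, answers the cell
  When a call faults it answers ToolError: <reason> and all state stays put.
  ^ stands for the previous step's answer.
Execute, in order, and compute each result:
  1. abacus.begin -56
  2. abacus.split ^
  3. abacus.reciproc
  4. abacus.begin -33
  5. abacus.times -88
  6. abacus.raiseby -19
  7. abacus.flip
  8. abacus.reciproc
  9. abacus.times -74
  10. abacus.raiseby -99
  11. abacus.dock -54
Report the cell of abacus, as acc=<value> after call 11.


Answer: acc=-129751/2885

Derivation:
;; 1. abacus.begin(x=-56) : -56
;; 2. abacus.split(x=^) : 1
;; 3. abacus.reciproc() : 1
;; 4. abacus.begin(x=-33) : -33
;; 5. abacus.times(x=-88) : 2904
;; 6. abacus.raiseby(x=-19) : 2885
;; 7. abacus.flip() : -2885
;; 8. abacus.reciproc() : -1/2885
;; 9. abacus.times(x=-74) : 74/2885
;; 10. abacus.raiseby(x=-99) : -285541/2885
;; 11. abacus.dock(x=-54) : -129751/2885


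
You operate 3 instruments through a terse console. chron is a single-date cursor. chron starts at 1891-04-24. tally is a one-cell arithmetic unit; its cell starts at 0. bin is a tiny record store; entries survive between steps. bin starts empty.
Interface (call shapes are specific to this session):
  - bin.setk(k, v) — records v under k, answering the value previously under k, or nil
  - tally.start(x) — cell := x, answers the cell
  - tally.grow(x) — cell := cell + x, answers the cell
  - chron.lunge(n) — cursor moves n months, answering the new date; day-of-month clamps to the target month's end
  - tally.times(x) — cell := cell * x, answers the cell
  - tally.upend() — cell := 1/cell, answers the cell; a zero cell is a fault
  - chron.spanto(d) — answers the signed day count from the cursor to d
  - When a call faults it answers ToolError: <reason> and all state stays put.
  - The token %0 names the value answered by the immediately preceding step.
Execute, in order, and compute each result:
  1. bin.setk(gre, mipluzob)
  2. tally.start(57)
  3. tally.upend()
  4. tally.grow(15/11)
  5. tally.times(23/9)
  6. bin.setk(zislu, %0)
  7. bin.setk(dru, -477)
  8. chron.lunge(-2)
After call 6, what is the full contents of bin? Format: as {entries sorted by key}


Answer: {gre=mipluzob, zislu=19918/5643}

Derivation:
>> bin.setk(k: gre, v: mipluzob)
<< nil
>> tally.start(x: 57)
<< 57
>> tally.upend()
<< 1/57
>> tally.grow(x: 15/11)
<< 866/627
>> tally.times(x: 23/9)
<< 19918/5643
>> bin.setk(k: zislu, v: %0)
<< nil
>> bin.setk(k: dru, v: -477)
<< nil
>> chron.lunge(n: -2)
<< 1891-02-24


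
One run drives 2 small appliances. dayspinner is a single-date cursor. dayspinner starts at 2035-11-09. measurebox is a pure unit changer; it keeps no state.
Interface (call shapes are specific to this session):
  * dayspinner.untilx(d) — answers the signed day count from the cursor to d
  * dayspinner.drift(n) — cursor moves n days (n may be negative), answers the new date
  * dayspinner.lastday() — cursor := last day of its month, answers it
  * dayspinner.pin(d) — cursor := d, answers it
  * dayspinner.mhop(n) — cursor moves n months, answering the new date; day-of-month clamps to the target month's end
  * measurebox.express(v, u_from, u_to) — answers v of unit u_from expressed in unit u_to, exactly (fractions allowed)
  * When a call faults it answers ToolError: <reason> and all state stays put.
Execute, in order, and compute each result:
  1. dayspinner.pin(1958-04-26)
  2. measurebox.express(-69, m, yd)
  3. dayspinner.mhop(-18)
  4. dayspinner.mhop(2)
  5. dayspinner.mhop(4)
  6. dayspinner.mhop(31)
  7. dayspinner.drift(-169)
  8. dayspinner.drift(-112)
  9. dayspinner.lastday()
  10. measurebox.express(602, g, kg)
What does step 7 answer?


-- 1. pin(d→1958-04-26) : 1958-04-26
-- 2. express(v→-69, u_from→m, u_to→yd) : -28750/381
-- 3. mhop(n→-18) : 1956-10-26
-- 4. mhop(n→2) : 1956-12-26
-- 5. mhop(n→4) : 1957-04-26
-- 6. mhop(n→31) : 1959-11-26
-- 7. drift(n→-169) : 1959-06-10
-- 8. drift(n→-112) : 1959-02-18
-- 9. lastday() : 1959-02-28
-- 10. express(v→602, u_from→g, u_to→kg) : 301/500

Answer: 1959-06-10


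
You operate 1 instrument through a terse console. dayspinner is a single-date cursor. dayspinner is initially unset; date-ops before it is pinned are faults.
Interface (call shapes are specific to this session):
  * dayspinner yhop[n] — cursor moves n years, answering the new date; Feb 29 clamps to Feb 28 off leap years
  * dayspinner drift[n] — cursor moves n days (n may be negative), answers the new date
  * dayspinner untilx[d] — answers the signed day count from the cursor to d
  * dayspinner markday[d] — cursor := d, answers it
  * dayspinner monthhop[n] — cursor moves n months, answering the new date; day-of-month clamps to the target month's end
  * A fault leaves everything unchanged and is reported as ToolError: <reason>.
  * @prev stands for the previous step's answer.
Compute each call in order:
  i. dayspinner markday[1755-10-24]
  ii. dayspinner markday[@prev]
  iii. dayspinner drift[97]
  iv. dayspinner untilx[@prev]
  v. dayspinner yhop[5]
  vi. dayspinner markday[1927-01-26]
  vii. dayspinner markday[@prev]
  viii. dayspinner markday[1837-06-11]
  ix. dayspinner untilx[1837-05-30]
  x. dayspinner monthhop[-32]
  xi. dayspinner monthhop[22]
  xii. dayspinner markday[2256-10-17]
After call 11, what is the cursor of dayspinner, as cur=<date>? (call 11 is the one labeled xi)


Answer: cur=1836-08-11

Derivation:
Calling dayspinner markday with 1755-10-24, which returns 1755-10-24.
Now I run dayspinner markday with @prev, and observe 1755-10-24.
I try dayspinner drift with 97, — result: 1756-01-29.
Calling dayspinner untilx with @prev, giving 0.
Next I call dayspinner yhop with 5, — result: 1761-01-29.
Invoking dayspinner markday with 1927-01-26, and observe 1927-01-26.
I run dayspinner markday with @prev, and observe 1927-01-26.
Next I call dayspinner markday with 1837-06-11, and get 1837-06-11.
I invoke dayspinner untilx with 1837-05-30: -12.
I run dayspinner monthhop with -32, giving 1834-10-11.
I invoke dayspinner monthhop with 22, which returns 1836-08-11.
Invoking dayspinner markday with 2256-10-17, giving 2256-10-17.


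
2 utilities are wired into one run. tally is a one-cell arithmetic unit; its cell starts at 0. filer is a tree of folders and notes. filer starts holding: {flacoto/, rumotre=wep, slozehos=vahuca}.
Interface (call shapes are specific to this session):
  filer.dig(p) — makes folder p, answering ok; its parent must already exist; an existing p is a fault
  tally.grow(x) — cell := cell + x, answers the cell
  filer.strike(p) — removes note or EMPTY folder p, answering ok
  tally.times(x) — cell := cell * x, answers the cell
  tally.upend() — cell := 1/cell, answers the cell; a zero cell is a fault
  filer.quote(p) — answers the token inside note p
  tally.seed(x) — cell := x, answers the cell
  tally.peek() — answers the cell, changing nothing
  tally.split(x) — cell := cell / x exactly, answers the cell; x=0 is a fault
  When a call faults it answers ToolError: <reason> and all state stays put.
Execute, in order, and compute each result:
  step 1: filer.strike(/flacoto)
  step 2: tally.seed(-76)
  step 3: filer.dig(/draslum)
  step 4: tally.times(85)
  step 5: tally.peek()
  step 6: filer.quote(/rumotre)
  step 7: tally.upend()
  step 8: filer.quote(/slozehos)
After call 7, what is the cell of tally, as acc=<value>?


Now I run filer.strike on p='/flacoto', — result: ok.
Invoking tally.seed on x='-76', → -76.
I run filer.dig on p='/draslum', and get ok.
Invoking tally.times on x='85', which returns -6460.
Using tally.peek(): -6460.
Next I call filer.quote on p='/rumotre', and see wep.
I invoke tally.upend(), — result: -1/6460.
I use filer.quote on p='/slozehos', and observe vahuca.

Answer: acc=-1/6460


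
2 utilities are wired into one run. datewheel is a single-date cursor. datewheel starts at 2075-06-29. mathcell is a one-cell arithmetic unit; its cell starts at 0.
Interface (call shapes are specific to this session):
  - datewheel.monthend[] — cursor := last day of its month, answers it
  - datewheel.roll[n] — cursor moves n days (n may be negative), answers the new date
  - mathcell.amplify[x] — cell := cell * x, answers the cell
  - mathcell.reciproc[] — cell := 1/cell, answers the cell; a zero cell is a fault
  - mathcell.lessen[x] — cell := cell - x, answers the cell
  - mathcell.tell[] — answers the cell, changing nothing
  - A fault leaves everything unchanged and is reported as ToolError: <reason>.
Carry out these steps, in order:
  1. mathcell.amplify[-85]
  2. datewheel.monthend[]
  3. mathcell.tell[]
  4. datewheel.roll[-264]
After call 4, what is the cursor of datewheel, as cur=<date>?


Calling mathcell.amplify with x=-85: 0.
Invoking datewheel.monthend(), and observe 2075-06-30.
I try mathcell.tell, — result: 0.
Now I run datewheel.roll with n=-264, — result: 2074-10-09.

Answer: cur=2074-10-09


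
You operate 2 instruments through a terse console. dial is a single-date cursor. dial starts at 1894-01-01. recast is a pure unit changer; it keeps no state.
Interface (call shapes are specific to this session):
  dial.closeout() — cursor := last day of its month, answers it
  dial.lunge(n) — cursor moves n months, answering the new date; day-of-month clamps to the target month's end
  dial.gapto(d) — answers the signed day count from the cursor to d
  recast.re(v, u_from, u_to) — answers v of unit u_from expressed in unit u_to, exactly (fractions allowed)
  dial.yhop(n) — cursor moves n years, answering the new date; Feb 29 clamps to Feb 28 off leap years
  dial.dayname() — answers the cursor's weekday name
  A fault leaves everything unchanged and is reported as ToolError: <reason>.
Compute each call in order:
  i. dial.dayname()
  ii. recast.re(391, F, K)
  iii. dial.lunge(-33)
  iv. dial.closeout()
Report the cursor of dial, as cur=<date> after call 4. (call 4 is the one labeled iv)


Answer: cur=1891-04-30

Derivation:
% dial.dayname() ~> Monday
% recast.re(391, F, K) ~> 85067/180
% dial.lunge(-33) ~> 1891-04-01
% dial.closeout() ~> 1891-04-30


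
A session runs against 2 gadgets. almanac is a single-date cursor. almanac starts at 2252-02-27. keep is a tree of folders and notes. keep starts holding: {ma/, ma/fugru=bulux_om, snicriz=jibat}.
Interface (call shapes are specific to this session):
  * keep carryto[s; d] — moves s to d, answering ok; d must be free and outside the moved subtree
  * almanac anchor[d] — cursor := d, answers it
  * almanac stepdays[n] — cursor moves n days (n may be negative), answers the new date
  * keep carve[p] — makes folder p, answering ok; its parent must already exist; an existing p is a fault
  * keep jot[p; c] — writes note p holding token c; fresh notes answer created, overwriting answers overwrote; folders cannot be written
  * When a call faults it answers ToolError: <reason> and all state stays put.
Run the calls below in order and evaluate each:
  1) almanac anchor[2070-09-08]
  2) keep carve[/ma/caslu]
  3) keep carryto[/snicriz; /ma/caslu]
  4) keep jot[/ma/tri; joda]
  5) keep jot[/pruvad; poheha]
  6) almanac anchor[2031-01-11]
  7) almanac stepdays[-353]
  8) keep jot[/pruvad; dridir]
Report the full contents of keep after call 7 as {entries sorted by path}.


Answer: {ma/, ma/caslu/, ma/fugru=bulux_om, ma/tri=joda, pruvad=poheha, snicriz=jibat}

Derivation:
$ almanac anchor d=2070-09-08
  2070-09-08
$ keep carve p=/ma/caslu
  ok
$ keep carryto s=/snicriz d=/ma/caslu
  ToolError: exists
$ keep jot p=/ma/tri c=joda
  created
$ keep jot p=/pruvad c=poheha
  created
$ almanac anchor d=2031-01-11
  2031-01-11
$ almanac stepdays n=-353
  2030-01-23
$ keep jot p=/pruvad c=dridir
  overwrote


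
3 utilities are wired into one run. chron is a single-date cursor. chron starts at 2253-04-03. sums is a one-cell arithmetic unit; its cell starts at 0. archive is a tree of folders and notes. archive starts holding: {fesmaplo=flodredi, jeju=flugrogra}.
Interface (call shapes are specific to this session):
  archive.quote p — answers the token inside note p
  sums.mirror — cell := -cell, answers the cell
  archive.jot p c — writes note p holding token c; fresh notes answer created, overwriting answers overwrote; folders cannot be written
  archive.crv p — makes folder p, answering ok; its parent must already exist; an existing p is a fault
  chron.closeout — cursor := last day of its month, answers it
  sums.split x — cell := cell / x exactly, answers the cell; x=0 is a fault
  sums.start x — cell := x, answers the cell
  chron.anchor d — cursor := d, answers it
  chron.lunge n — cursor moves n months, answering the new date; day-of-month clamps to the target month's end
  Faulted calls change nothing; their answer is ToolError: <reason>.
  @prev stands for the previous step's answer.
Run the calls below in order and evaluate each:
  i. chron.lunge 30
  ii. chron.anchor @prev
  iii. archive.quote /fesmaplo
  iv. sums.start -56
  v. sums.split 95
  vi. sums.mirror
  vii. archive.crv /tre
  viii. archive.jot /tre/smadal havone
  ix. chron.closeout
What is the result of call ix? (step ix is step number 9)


Then lunge with n: 30: 2255-10-03.
I run anchor with d: @prev, — result: 2255-10-03.
Then quote with p: /fesmaplo, → flodredi.
Invoking start with x: -56, and get -56.
I run split with x: 95, — result: -56/95.
Then mirror, yielding 56/95.
Now I run crv with p: /tre, yielding ok.
Then jot with p: /tre/smadal, c: havone, giving created.
Invoking closeout(), and see 2255-10-31.

Answer: 2255-10-31


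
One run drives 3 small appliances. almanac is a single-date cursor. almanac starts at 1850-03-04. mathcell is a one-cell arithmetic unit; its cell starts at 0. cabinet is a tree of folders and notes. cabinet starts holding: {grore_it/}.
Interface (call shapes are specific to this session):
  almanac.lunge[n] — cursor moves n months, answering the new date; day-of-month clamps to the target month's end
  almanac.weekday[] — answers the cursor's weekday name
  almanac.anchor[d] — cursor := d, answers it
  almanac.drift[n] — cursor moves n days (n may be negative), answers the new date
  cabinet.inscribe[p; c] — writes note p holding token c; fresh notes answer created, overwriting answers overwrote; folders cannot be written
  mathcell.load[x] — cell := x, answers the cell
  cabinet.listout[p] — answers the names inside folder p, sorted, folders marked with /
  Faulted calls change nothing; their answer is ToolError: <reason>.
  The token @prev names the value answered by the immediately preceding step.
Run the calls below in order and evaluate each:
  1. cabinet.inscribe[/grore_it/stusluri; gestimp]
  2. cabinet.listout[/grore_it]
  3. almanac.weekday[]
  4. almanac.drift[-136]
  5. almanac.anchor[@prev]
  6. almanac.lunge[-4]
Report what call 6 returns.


Answer: 1849-06-19

Derivation:
-> inscribe(p=/grore_it/stusluri, c=gestimp)
<- created
-> listout(p=/grore_it)
<- [stusluri]
-> weekday()
<- Monday
-> drift(n=-136)
<- 1849-10-19
-> anchor(d=@prev)
<- 1849-10-19
-> lunge(n=-4)
<- 1849-06-19


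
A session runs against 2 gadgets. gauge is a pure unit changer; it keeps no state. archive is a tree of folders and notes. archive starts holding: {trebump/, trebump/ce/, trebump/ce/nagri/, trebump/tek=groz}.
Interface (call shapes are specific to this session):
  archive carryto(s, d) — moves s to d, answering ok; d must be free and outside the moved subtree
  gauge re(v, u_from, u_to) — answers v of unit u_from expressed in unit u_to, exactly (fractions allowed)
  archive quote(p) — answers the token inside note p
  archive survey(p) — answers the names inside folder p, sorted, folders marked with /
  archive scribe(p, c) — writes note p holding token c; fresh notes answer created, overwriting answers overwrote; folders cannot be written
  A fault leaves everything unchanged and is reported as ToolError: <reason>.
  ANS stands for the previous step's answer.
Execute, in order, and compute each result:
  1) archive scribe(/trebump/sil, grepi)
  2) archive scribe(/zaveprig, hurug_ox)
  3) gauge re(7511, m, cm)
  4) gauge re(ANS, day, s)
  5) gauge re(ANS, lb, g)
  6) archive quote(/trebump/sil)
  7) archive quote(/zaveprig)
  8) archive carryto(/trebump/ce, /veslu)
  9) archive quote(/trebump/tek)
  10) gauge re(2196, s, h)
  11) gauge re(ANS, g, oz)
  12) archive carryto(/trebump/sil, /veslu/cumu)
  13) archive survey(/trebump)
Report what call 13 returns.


>> archive scribe(p='/trebump/sil', c='grepi')
<< created
>> archive scribe(p='/zaveprig', c='hurug_ox')
<< created
>> gauge re(v='7511', u_from='m', u_to='cm')
<< 751100
>> gauge re(v='ANS', u_from='day', u_to='s')
<< 64895040000
>> gauge re(v='ANS', u_from='lb', u_to='g')
<< 147179474974224/5
>> archive quote(p='/trebump/sil')
<< grepi
>> archive quote(p='/zaveprig')
<< hurug_ox
>> archive carryto(s='/trebump/ce', d='/veslu')
<< ok
>> archive quote(p='/trebump/tek')
<< groz
>> gauge re(v='2196', u_from='s', u_to='h')
<< 61/100
>> gauge re(v='ANS', u_from='g', u_to='oz')
<< 976000/45359237
>> archive carryto(s='/trebump/sil', d='/veslu/cumu')
<< ok
>> archive survey(p='/trebump')
<< [tek]

Answer: [tek]


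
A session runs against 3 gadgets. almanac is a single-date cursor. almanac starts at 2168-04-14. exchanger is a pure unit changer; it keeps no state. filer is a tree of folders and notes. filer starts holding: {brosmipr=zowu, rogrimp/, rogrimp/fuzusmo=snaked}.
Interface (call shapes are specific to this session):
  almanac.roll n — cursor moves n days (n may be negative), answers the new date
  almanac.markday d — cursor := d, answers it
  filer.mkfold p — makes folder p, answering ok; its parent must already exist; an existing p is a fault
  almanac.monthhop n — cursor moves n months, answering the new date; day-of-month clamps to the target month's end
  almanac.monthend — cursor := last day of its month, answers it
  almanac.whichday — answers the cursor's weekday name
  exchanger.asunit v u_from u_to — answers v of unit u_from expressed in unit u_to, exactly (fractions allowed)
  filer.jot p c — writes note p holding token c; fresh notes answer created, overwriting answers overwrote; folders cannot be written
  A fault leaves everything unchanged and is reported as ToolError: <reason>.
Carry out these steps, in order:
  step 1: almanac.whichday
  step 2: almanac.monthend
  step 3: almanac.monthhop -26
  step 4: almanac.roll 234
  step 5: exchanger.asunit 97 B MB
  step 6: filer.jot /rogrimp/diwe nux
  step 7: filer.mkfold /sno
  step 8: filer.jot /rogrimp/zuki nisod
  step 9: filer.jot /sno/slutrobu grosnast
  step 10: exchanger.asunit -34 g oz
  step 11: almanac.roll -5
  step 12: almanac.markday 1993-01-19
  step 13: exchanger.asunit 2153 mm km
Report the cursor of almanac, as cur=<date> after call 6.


Then almanac.whichday(), and see Thursday.
Using almanac.monthend, yielding 2168-04-30.
I use almanac.monthhop on n='-26': 2166-02-28.
I invoke almanac.roll on n='234', — result: 2166-10-20.
Using exchanger.asunit on v='97', u_from='B', u_to='MB', giving 97/1000000.
Next I call filer.jot on p='/rogrimp/diwe', c='nux', and observe created.
Next I call filer.mkfold on p='/sno', which returns ok.
Invoking filer.jot on p='/rogrimp/zuki', c='nisod', yielding created.
Invoking filer.jot on p='/sno/slutrobu', c='grosnast', → created.
Now I run exchanger.asunit on v='-34', u_from='g', u_to='oz', and get -54400000/45359237.
Invoking almanac.roll on n='-5', and observe 2166-10-15.
I invoke almanac.markday on d='1993-01-19', — result: 1993-01-19.
I run exchanger.asunit on v='2153', u_from='mm', u_to='km', which returns 2153/1000000.

Answer: cur=2166-10-20


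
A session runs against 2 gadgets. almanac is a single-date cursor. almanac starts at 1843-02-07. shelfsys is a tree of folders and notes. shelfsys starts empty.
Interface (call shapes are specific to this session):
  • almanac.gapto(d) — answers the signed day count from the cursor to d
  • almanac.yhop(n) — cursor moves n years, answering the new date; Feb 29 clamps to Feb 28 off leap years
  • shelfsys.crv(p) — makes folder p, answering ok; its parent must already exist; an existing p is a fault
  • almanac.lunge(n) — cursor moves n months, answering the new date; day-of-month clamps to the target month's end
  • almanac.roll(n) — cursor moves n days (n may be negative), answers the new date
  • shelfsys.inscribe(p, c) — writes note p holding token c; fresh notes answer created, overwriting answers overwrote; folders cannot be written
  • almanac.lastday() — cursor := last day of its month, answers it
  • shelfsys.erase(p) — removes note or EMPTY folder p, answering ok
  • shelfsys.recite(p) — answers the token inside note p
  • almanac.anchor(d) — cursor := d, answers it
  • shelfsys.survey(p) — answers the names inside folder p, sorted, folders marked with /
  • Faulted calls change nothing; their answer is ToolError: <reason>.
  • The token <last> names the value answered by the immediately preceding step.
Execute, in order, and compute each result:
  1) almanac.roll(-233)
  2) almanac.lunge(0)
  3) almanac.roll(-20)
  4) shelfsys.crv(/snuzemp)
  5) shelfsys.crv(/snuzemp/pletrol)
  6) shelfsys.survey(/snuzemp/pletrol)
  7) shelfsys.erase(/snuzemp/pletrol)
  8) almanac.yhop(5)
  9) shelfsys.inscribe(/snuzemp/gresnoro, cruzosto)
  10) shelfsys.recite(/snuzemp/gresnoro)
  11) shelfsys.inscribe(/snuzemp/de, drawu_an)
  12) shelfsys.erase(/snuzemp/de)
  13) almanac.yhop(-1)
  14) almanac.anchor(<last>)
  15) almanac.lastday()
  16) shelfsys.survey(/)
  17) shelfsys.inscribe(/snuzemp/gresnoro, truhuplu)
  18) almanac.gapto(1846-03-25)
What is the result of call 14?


Answer: 1846-05-30

Derivation:
I use almanac.roll using n→-233, — result: 1842-06-19.
Then almanac.lunge using n→0, and see 1842-06-19.
Next I call almanac.roll using n→-20, and see 1842-05-30.
Then shelfsys.crv using p→/snuzemp, and get ok.
I try shelfsys.crv using p→/snuzemp/pletrol, giving ok.
Calling shelfsys.survey using p→/snuzemp/pletrol, and observe [].
Now I run shelfsys.erase using p→/snuzemp/pletrol, and see ok.
Then almanac.yhop using n→5, and get 1847-05-30.
Calling shelfsys.inscribe using p→/snuzemp/gresnoro, c→cruzosto, → created.
Calling shelfsys.recite using p→/snuzemp/gresnoro, and see cruzosto.
I use shelfsys.inscribe using p→/snuzemp/de, c→drawu_an, and see created.
I try shelfsys.erase using p→/snuzemp/de, yielding ok.
Then almanac.yhop using n→-1: 1846-05-30.
I invoke almanac.anchor using d→<last>, — result: 1846-05-30.
Now I run almanac.lastday: 1846-05-31.
I try shelfsys.survey using p→/, → [snuzemp/].
Calling shelfsys.inscribe using p→/snuzemp/gresnoro, c→truhuplu, giving overwrote.
I try almanac.gapto using d→1846-03-25: -67.
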